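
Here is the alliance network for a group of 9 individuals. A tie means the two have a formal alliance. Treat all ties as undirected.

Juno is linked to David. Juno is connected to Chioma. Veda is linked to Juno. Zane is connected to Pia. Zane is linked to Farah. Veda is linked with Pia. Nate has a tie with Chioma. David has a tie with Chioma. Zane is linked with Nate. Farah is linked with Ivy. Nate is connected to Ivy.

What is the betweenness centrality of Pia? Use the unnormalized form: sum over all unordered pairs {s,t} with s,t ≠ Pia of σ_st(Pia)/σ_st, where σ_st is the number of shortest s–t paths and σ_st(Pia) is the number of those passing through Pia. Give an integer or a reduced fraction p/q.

Pairs whose geodesics pass through Pia — Nate–Veda: 1/2; Ivy–Veda: 2/3; Farah–Veda: 1; Farah–Juno: 1/3; Zane–Veda: 1; Zane–Juno: 1/2.
All other pairs contribute 0.
Summing the contributions gives betweenness(Pia) = 4.

4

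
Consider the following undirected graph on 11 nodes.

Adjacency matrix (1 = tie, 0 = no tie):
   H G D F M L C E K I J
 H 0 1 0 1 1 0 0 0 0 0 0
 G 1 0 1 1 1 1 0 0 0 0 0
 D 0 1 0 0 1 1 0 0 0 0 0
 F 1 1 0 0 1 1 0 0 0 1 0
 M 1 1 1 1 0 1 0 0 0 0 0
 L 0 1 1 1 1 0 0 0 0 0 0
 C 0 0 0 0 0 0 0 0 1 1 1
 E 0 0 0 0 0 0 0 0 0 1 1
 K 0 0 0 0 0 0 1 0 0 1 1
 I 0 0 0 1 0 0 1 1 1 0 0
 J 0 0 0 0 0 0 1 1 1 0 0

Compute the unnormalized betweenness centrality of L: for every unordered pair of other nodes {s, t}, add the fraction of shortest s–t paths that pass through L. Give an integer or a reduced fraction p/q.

2

Pairs whose geodesics pass through L — D–F: 1/3; D–C: 1/3; D–E: 1/3; D–K: 1/3; D–I: 1/3; D–J: 3/9.
All other pairs contribute 0.
Summing the contributions gives betweenness(L) = 2.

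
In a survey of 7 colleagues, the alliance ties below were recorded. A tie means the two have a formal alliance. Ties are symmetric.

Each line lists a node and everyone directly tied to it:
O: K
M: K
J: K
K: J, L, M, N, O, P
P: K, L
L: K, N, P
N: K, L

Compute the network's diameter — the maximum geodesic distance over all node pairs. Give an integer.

2

Eccentricity of each node (its greatest distance to any other): J:2, K:1, L:2, M:2, N:2, O:2, P:2.
The maximum eccentricity is 2, realized for instance by the pair P–N via P – K – N. So the diameter is 2.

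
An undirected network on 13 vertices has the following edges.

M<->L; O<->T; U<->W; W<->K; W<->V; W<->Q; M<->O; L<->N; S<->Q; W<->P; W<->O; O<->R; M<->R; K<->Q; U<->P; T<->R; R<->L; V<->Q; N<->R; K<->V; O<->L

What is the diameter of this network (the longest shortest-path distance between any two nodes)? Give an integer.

Eccentricity of each node (its greatest distance to any other): K:4, L:4, M:4, N:5, O:3, P:4, Q:4, R:4, S:5, T:4, U:4, V:4, W:3.
The maximum eccentricity is 5, realized for instance by the pair S–N via S – Q – W – O – R – N. So the diameter is 5.

5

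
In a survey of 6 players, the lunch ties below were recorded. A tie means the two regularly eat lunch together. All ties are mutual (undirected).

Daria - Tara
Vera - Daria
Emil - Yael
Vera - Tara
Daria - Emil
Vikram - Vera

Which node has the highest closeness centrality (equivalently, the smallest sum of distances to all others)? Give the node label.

Daria

Farness (sum of distances to all others) for each node — Daria:7, Emil:9, Tara:9, Vera:8, Vikram:12, Yael:13.
The smallest farness is 7, for Daria, so Daria has the highest closeness.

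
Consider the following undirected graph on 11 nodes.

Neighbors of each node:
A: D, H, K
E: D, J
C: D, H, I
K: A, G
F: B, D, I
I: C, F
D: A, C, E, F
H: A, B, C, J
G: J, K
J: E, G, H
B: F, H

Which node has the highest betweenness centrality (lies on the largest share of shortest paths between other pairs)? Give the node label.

H

Unnormalized betweenness of each node: A:47/6, B:11/6, C:35/6, D:11, E:7/3, F:25/6, G:3/2, H:13, I:1/2, J:49/6, K:11/6.
H has the largest value, 13, making it the main broker — the node through which the most shortest paths run.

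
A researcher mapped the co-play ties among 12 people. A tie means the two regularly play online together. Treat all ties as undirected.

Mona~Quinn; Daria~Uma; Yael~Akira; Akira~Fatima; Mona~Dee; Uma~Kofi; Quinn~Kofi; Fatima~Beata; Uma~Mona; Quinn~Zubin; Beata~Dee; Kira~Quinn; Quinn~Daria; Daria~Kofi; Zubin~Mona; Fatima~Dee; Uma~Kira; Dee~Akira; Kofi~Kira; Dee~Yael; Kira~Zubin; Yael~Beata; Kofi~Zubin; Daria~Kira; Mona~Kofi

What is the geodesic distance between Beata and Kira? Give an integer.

4

One shortest route is Beata – Dee – Mona – Zubin – Kira, which uses 4 edges, and at distance 3 from Beata we only reach {Kofi, Quinn, Uma, Zubin}, which does not include Kira. So d(Beata,Kira) = 4.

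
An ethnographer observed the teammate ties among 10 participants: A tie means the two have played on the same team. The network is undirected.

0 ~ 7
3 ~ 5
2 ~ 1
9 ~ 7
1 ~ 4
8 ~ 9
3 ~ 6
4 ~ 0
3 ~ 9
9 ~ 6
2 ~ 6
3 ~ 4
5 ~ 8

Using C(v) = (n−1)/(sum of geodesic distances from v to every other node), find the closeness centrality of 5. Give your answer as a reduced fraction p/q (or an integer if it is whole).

9/20

Distances from 5: 0:3, 1:3, 2:3, 3:1, 4:2, 6:2, 7:3, 8:1, 9:2. Sum = 20.
n = 10, so closeness = 9/20.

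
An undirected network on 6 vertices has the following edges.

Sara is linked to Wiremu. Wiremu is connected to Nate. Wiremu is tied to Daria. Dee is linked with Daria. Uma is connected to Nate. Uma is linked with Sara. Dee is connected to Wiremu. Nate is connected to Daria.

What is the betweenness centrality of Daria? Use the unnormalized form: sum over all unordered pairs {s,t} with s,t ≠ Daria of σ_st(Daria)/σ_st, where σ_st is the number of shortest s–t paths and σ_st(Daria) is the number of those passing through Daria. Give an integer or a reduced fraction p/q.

Pairs whose geodesics pass through Daria — Dee–Uma: 1/3; Dee–Nate: 1/2.
All other pairs contribute 0.
Summing the contributions gives betweenness(Daria) = 5/6.

5/6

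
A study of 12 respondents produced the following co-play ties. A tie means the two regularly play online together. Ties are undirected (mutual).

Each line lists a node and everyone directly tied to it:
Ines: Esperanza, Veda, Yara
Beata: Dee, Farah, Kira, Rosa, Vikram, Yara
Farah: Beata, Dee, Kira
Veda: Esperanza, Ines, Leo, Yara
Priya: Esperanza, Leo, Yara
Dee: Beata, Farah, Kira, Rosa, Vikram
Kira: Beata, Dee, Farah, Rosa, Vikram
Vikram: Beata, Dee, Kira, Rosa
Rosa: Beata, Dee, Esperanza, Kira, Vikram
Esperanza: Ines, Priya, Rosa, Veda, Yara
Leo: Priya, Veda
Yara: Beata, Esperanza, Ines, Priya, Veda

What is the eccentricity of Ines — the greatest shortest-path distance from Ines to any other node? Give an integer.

Distances from Ines: Beata:2, Dee:3, Esperanza:1, Farah:3, Kira:3, Leo:2, Priya:2, Rosa:2, Veda:1, Vikram:3, Yara:1.
The largest is 3 (to Dee, Kira, Vikram, and Farah), so the eccentricity of Ines is 3.

3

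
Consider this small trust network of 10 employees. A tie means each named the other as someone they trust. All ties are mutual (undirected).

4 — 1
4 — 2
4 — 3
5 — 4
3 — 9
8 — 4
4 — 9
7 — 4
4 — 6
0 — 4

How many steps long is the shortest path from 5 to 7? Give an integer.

One shortest route is 5 – 4 – 7, which uses 2 edges, and 5 and 7 are not directly tied, so nothing shorter exists. So d(5,7) = 2.

2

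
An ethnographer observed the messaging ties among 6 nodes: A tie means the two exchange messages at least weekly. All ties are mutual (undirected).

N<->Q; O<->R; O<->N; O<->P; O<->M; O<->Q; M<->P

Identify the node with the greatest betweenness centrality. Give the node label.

Unnormalized betweenness of each node: M:0, N:0, O:8, P:0, Q:0, R:0.
O has the largest value, 8, making it the main broker — the node through which the most shortest paths run.

O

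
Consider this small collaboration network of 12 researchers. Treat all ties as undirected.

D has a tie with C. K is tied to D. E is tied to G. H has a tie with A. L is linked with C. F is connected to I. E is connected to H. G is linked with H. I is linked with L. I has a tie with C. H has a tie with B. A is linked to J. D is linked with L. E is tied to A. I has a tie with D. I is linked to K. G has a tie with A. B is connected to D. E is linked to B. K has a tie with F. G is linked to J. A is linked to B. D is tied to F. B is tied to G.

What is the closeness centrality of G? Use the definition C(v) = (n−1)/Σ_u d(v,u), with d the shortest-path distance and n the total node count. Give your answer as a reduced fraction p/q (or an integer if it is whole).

Distances from G: A:1, B:1, C:3, D:2, E:1, F:3, H:1, I:3, J:1, K:3, L:3. Sum = 22.
n = 12, so closeness = 11/22 = 1/2.

1/2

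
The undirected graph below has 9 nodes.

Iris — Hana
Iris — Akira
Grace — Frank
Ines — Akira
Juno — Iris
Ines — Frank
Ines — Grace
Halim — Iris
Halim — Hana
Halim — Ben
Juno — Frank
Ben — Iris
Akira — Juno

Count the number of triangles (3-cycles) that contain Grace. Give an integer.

1

Grace's neighbors: Frank and Ines.
Neighbor pairs that are themselves tied: Grace–Frank–Ines. Each forms one triangle with Grace, for 1 in total.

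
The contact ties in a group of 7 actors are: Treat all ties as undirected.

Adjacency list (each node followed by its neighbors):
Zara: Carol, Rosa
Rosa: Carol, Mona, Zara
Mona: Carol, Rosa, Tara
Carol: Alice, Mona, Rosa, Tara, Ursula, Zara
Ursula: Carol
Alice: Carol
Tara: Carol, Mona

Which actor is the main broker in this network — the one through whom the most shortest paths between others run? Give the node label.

Carol

Unnormalized betweenness of each node: Alice:0, Carol:11, Mona:1/2, Rosa:1/2, Tara:0, Ursula:0, Zara:0.
Carol has the largest value, 11, making it the main broker — the node through which the most shortest paths run.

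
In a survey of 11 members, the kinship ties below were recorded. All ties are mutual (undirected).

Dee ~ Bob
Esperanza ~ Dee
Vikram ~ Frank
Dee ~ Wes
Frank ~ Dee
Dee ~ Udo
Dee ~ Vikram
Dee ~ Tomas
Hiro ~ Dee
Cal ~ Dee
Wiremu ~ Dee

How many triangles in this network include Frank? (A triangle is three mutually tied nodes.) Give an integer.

Frank's neighbors: Dee and Vikram.
Neighbor pairs that are themselves tied: Frank–Dee–Vikram. Each forms one triangle with Frank, for 1 in total.

1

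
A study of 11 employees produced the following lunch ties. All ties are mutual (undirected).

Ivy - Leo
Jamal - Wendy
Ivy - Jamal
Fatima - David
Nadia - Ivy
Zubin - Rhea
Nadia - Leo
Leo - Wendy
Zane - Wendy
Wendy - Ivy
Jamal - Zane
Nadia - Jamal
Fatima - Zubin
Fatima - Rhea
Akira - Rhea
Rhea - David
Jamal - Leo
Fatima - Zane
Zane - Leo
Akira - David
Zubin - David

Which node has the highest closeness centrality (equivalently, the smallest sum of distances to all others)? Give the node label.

Farness (sum of distances to all others) for each node — Akira:31, David:23, Fatima:18, Ivy:26, Jamal:20, Leo:20, Nadia:27, Rhea:23, Wendy:21, Zane:17, Zubin:24.
The smallest farness is 17, for Zane, so Zane has the highest closeness.

Zane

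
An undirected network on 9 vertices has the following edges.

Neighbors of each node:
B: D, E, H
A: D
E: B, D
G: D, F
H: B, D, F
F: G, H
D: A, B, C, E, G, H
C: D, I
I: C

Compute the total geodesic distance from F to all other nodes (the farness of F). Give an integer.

19

Distances from F: A:3, B:2, C:3, D:2, E:3, G:1, H:1, I:4.
Sum = 3 + 2 + 3 + 2 + 3 + 1 + 1 + 4 = 19.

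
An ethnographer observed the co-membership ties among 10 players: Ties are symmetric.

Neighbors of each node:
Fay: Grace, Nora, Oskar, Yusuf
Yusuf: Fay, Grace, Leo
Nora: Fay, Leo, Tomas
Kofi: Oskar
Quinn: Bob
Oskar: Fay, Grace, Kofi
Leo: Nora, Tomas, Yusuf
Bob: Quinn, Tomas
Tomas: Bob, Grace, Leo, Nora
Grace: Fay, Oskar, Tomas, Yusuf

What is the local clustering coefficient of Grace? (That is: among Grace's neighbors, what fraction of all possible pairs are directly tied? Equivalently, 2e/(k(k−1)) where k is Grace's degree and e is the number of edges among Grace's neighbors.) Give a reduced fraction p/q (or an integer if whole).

Grace's neighbors: Fay, Oskar, Tomas, and Yusuf (k = 4).
Possible neighbor pairs: C(4,2) = 6. Edges among them: Fay–Oskar, Fay–Yusuf → e = 2.
Clustering(Grace) = 2/6 = 1/3.

1/3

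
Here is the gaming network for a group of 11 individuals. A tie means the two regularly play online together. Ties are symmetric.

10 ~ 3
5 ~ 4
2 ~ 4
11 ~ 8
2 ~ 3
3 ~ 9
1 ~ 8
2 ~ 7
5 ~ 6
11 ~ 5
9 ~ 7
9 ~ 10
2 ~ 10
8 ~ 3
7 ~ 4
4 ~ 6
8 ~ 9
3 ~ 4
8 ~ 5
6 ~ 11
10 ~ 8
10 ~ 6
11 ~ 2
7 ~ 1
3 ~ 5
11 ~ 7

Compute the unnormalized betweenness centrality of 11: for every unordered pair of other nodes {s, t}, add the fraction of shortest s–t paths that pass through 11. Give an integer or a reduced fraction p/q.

Pairs whose geodesics pass through 11 — 1–6: 2/5; 2–5: 1/3; 2–6: 1/3; 2–8: 1/3; 5–7: 1/2; 6–7: 1/2; 6–8: 1/3; 7–8: 1/3.
All other pairs contribute 0.
Summing the contributions gives betweenness(11) = 46/15.

46/15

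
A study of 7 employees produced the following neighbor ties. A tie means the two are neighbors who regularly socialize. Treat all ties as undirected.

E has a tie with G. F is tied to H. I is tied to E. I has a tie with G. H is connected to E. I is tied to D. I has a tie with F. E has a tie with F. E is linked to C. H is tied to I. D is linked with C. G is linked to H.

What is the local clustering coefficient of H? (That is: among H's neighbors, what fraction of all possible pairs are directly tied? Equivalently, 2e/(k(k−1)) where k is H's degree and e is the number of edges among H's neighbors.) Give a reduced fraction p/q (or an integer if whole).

5/6

H's neighbors: E, F, G, and I (k = 4).
Possible neighbor pairs: C(4,2) = 6. Edges among them: E–F, E–G, E–I, F–I, G–I → e = 5.
Clustering(H) = 5/6.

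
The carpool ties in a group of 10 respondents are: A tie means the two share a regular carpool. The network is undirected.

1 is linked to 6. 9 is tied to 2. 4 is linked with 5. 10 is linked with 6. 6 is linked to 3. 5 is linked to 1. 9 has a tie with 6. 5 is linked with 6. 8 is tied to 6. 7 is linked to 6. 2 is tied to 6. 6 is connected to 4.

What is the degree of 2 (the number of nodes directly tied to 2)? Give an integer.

2

2 is directly tied to 6 and 9. That is 2 neighbors, so the degree of 2 is 2.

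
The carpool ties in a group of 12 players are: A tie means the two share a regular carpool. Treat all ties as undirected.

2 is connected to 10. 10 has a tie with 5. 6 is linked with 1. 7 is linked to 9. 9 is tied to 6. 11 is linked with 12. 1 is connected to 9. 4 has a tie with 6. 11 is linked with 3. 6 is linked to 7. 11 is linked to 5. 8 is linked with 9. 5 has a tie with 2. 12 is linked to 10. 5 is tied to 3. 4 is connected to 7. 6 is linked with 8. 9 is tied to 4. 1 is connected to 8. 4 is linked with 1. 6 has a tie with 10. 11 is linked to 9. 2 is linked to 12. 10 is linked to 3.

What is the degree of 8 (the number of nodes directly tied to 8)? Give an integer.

8 is directly tied to 1, 6, and 9. That is 3 neighbors, so the degree of 8 is 3.

3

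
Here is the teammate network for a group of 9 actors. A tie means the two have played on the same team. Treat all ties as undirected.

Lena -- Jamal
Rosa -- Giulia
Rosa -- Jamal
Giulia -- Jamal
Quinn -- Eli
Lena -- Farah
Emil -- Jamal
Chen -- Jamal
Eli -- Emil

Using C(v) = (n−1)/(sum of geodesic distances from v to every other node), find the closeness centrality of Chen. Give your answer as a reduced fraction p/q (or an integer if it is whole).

8/19

Distances from Chen: Eli:3, Emil:2, Farah:3, Giulia:2, Jamal:1, Lena:2, Quinn:4, Rosa:2. Sum = 19.
n = 9, so closeness = 8/19.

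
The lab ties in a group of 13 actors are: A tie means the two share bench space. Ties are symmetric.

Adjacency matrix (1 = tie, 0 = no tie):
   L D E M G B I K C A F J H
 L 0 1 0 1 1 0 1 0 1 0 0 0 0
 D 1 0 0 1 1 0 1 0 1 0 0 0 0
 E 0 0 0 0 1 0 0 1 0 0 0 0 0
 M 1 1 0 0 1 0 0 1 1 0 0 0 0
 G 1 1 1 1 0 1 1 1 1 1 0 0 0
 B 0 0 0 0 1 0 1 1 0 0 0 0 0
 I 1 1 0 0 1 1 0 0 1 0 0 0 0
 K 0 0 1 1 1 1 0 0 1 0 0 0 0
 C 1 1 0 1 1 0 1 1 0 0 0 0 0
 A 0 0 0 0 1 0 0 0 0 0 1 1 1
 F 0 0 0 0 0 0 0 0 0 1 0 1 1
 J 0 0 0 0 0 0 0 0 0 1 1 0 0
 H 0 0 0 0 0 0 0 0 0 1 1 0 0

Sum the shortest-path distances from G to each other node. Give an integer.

15

Distances from G: A:1, B:1, C:1, D:1, E:1, F:2, H:2, I:1, J:2, K:1, L:1, M:1.
Sum = 1 + 1 + 1 + 1 + 1 + 2 + 2 + 1 + 2 + 1 + 1 + 1 = 15.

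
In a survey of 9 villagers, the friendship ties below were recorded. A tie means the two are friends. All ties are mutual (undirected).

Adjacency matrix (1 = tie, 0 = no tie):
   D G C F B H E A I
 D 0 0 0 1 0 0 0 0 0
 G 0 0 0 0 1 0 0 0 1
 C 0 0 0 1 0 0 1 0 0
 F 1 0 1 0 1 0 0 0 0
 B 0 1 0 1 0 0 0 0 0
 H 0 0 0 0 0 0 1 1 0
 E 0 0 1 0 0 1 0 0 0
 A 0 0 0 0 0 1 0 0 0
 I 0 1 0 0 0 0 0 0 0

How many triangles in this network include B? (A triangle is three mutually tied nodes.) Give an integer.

0

B's neighbors are F and G, but none of them are tied to each other, so no triangle contains B.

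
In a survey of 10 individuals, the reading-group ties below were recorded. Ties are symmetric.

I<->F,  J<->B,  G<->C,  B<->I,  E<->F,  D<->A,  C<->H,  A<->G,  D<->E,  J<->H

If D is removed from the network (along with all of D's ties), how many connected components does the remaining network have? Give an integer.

D's neighbors (A and E) remain reachable from one another through other ties, so the rest of the network stays in one piece.

1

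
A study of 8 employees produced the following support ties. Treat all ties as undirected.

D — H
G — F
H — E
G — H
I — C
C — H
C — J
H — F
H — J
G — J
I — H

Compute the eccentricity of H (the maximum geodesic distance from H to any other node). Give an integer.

Distances from H: C:1, D:1, E:1, F:1, G:1, I:1, J:1.
The largest is 1 (to D, E, J, G, F, I, and C), so the eccentricity of H is 1.

1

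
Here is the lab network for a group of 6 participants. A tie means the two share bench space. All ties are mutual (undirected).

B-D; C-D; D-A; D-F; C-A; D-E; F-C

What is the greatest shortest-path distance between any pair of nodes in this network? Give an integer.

Eccentricity of each node (its greatest distance to any other): A:2, B:2, C:2, D:1, E:2, F:2.
The maximum eccentricity is 2, realized for instance by the pair C–B via C – D – B. So the diameter is 2.

2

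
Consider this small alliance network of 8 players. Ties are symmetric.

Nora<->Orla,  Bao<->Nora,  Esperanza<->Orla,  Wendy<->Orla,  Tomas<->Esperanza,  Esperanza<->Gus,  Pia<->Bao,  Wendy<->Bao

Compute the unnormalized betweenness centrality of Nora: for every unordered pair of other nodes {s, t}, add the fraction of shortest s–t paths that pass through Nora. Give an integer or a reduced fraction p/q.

Pairs whose geodesics pass through Nora — Gus–Bao: 1/2; Gus–Pia: 1/2; Esperanza–Bao: 1/2; Esperanza–Pia: 1/2; Tomas–Bao: 1/2; Tomas–Pia: 1/2; Orla–Bao: 1/2; Orla–Pia: 1/2.
All other pairs contribute 0.
Summing the contributions gives betweenness(Nora) = 4.

4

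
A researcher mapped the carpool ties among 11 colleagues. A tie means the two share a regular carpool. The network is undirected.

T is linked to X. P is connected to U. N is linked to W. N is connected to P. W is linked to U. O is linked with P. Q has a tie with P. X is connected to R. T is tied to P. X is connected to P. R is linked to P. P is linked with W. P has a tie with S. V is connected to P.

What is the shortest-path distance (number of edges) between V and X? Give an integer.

One shortest route is V – P – X, which uses 2 edges, and V and X are not directly tied, so nothing shorter exists. So d(V,X) = 2.

2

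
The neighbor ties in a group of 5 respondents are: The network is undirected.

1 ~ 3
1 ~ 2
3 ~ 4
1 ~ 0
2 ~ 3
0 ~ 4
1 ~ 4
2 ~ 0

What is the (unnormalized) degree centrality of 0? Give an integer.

3

0 is directly tied to 1, 2, and 4. That is 3 neighbors, so the degree of 0 is 3.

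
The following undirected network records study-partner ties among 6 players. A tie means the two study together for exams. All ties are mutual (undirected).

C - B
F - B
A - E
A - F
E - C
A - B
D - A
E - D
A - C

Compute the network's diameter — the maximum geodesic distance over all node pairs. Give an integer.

Eccentricity of each node (its greatest distance to any other): A:1, B:2, C:2, D:2, E:2, F:2.
The maximum eccentricity is 2, realized for instance by the pair C–F via C – A – F. So the diameter is 2.

2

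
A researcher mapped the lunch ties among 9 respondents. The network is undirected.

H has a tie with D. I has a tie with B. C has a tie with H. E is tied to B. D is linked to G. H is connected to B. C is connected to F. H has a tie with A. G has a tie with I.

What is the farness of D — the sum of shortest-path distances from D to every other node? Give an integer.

Distances from D: A:2, B:2, C:2, E:3, F:3, G:1, H:1, I:2.
Sum = 2 + 2 + 2 + 3 + 3 + 1 + 1 + 2 = 16.

16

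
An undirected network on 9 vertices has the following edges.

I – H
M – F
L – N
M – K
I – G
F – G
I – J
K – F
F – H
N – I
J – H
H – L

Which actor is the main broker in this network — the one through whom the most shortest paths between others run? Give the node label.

Unnormalized betweenness of each node: F:77/6, G:5/2, H:35/3, I:20/3, J:0, K:0, L:3/2, M:0, N:5/6.
F has the largest value, 77/6, making it the main broker — the node through which the most shortest paths run.

F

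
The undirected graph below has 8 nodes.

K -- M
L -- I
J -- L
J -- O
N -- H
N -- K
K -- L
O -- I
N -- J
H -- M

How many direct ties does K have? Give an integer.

3

K is directly tied to L, M, and N. That is 3 neighbors, so the degree of K is 3.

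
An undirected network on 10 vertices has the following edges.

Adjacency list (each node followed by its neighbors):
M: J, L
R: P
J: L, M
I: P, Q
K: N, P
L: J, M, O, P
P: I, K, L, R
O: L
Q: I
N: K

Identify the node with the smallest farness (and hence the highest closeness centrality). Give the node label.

P

Farness (sum of distances to all others) for each node — I:20, J:23, K:20, L:16, M:23, N:28, O:24, P:14, Q:28, R:22.
The smallest farness is 14, for P, so P has the highest closeness.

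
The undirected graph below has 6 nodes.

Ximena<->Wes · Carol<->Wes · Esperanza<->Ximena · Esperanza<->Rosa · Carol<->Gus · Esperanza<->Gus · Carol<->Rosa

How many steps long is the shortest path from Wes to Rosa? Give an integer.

One shortest route is Wes – Carol – Rosa, which uses 2 edges, and Wes and Rosa are not directly tied, so nothing shorter exists. So d(Wes,Rosa) = 2.

2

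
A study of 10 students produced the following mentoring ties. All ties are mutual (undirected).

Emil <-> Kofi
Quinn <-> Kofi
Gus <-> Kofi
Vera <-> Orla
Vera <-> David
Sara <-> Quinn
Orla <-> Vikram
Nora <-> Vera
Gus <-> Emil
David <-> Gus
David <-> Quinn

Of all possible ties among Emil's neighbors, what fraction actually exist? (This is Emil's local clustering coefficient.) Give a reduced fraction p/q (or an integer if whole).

Emil's neighbors: Gus and Kofi (k = 2).
Possible neighbor pairs: C(2,2) = 1. Edges among them: Gus–Kofi → e = 1.
Clustering(Emil) = 1/1.

1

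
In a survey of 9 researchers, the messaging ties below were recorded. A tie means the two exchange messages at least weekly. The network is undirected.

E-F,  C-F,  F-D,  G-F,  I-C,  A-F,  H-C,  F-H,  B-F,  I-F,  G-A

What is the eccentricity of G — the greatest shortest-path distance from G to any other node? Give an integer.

2

Distances from G: A:1, B:2, C:2, D:2, E:2, F:1, H:2, I:2.
The largest is 2 (to C, B, D, E, H, and I), so the eccentricity of G is 2.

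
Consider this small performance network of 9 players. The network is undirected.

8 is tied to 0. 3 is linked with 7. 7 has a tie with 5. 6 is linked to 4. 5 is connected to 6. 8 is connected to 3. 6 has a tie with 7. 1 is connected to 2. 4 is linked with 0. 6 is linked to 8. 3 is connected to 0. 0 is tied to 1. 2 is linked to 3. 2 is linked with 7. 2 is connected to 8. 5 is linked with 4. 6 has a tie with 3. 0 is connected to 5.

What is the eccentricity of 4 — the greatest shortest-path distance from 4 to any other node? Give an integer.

Distances from 4: 0:1, 1:2, 2:3, 3:2, 5:1, 6:1, 7:2, 8:2.
The largest is 3 (to 2), so the eccentricity of 4 is 3.

3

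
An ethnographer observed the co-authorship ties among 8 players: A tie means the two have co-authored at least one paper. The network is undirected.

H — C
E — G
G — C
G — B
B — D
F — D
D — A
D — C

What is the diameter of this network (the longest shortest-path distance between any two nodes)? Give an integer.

Eccentricity of each node (its greatest distance to any other): A:4, B:3, C:2, D:3, E:4, F:4, G:3, H:3.
The maximum eccentricity is 4, realized for instance by the pair F–E via F – D – C – G – E. So the diameter is 4.

4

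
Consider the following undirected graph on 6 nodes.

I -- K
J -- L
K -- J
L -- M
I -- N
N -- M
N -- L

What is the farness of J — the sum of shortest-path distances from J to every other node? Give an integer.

Distances from J: I:2, K:1, L:1, M:2, N:2.
Sum = 2 + 1 + 1 + 2 + 2 = 8.

8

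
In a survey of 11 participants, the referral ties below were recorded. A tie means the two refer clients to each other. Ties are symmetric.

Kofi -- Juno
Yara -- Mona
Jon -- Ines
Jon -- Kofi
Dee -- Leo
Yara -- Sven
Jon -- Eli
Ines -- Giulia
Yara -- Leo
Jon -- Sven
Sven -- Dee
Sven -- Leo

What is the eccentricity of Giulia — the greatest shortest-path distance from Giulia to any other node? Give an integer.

5

Distances from Giulia: Dee:4, Eli:3, Ines:1, Jon:2, Juno:4, Kofi:3, Leo:4, Mona:5, Sven:3, Yara:4.
The largest is 5 (to Mona), so the eccentricity of Giulia is 5.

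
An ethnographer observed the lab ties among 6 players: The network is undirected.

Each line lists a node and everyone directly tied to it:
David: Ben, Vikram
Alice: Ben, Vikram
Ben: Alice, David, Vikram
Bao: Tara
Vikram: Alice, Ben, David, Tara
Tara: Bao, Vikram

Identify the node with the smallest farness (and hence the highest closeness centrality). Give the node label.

Farness (sum of distances to all others) for each node — Alice:9, Bao:12, Ben:8, David:9, Tara:8, Vikram:6.
The smallest farness is 6, for Vikram, so Vikram has the highest closeness.

Vikram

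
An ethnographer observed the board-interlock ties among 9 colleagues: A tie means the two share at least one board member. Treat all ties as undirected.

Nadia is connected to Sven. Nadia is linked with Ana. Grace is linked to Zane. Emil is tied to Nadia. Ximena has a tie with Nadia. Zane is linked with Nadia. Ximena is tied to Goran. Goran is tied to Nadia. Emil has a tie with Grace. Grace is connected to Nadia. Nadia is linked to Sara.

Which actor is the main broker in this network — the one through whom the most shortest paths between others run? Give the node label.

Unnormalized betweenness of each node: Ana:0, Emil:0, Goran:0, Grace:1/2, Nadia:49/2, Sara:0, Sven:0, Ximena:0, Zane:0.
Nadia has the largest value, 49/2, making it the main broker — the node through which the most shortest paths run.

Nadia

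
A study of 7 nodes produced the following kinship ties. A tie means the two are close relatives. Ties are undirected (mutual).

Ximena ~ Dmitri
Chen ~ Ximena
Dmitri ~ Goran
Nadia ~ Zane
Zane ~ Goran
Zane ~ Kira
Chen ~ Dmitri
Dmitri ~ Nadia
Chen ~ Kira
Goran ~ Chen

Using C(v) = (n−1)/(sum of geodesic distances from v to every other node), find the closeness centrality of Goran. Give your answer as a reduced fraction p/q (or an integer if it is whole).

Distances from Goran: Chen:1, Dmitri:1, Kira:2, Nadia:2, Ximena:2, Zane:1. Sum = 9.
n = 7, so closeness = 6/9 = 2/3.

2/3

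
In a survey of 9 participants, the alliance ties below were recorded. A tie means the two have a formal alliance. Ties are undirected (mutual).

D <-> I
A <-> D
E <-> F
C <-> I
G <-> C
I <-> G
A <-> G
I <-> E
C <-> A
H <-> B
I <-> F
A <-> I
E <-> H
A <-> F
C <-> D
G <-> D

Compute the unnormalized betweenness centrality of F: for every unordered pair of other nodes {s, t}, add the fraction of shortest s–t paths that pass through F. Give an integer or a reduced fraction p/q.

Pairs whose geodesics pass through F — E–A: 1/2; B–A: 1/2; H–A: 1/2.
All other pairs contribute 0.
Summing the contributions gives betweenness(F) = 3/2.

3/2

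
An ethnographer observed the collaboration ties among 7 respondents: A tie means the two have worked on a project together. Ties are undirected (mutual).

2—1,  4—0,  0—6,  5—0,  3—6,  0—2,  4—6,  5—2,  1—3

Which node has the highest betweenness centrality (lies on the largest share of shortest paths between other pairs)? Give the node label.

Unnormalized betweenness of each node: 0:5, 1:3/2, 2:3, 3:3/2, 4:0, 5:0, 6:3.
0 has the largest value, 5, making it the main broker — the node through which the most shortest paths run.

0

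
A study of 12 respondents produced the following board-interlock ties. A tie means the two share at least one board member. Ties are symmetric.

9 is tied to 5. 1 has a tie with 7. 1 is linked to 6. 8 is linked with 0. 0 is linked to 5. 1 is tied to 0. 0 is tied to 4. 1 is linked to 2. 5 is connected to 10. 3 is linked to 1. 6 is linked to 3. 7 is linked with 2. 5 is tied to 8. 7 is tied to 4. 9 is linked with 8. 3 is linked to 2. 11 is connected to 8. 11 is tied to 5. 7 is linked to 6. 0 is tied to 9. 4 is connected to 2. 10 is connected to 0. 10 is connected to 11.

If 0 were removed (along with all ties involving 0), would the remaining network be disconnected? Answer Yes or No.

Removing 0 leaves {5, 8, 9, 10, and 11} with no path to {1, 2, 3, 4, 6, and 7}, so the network splits into 2 components. 0 is a cut vertex.

Yes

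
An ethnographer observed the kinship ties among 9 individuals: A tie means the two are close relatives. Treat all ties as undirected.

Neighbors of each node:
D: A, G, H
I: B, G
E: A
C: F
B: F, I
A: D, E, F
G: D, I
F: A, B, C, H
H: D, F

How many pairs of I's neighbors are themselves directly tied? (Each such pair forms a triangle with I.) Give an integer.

0

I's neighbors are B and G, but none of them are tied to each other, so no triangle contains I.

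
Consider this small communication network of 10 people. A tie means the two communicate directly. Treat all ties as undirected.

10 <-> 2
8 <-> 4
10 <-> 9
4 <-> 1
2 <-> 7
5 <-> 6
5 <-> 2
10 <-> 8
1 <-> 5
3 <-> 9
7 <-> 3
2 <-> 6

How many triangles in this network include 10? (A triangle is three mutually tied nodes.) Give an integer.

10's neighbors are 2, 8, and 9, but none of them are tied to each other, so no triangle contains 10.

0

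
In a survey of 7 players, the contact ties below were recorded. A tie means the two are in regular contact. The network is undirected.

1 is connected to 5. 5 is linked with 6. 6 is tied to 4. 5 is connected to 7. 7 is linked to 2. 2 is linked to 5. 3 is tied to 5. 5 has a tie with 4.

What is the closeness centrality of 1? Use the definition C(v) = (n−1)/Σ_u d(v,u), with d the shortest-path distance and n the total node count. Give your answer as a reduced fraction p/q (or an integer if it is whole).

6/11

Distances from 1: 2:2, 3:2, 4:2, 5:1, 6:2, 7:2. Sum = 11.
n = 7, so closeness = 6/11.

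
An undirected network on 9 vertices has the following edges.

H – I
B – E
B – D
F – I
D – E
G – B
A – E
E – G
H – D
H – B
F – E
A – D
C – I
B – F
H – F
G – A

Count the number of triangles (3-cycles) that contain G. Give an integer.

2

G's neighbors: A, B, and E.
Neighbor pairs that are themselves tied: G–A–E; G–B–E. Each forms one triangle with G, for 2 in total.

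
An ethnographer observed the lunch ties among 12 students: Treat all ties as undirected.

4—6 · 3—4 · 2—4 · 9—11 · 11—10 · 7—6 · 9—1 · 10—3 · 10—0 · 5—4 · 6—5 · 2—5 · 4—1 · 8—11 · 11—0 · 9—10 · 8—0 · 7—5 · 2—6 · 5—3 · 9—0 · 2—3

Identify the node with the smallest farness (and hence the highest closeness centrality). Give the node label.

Farness (sum of distances to all others) for each node — 0:25, 1:22, 2:23, 3:19, 4:21, 5:22, 6:27, 7:31, 8:34, 9:23, 10:20, 11:25.
The smallest farness is 19, for 3, so 3 has the highest closeness.

3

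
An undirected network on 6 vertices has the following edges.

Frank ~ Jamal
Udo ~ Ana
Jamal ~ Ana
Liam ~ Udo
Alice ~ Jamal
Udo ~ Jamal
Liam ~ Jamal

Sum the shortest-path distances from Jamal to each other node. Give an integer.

5

Distances from Jamal: Alice:1, Ana:1, Frank:1, Liam:1, Udo:1.
Sum = 1 + 1 + 1 + 1 + 1 = 5.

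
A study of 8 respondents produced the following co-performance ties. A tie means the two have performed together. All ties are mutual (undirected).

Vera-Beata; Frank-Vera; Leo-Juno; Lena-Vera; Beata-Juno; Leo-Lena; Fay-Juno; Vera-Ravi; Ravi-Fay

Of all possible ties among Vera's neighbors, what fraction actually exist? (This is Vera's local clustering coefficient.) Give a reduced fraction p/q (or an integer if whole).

0

Vera's neighbors: Beata, Frank, Lena, and Ravi (k = 4).
Possible neighbor pairs: C(4,2) = 6. Edges among them: none → e = 0.
Clustering(Vera) = 0/6 = 0.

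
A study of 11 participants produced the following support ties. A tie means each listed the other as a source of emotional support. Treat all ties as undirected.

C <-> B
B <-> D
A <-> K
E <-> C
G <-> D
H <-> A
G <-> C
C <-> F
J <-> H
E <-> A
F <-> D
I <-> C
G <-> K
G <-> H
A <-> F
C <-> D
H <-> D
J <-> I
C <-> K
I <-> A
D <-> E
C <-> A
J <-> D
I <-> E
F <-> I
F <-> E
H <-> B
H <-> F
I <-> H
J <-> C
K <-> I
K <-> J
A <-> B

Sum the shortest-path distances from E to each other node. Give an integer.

Distances from E: A:1, B:2, C:1, D:1, F:1, G:2, H:2, I:1, J:2, K:2.
Sum = 1 + 2 + 1 + 1 + 1 + 2 + 2 + 1 + 2 + 2 = 15.

15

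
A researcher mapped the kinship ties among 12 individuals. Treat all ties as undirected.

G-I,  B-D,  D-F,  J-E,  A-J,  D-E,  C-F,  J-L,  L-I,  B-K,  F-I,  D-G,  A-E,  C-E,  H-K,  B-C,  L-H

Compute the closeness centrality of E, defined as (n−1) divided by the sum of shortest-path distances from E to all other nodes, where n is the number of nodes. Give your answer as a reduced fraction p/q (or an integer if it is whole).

11/21

Distances from E: A:1, B:2, C:1, D:1, F:2, G:2, H:3, I:3, J:1, K:3, L:2. Sum = 21.
n = 12, so closeness = 11/21.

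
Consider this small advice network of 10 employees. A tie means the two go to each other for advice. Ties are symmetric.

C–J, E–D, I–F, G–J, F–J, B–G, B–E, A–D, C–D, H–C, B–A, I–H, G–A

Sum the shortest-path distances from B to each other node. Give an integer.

Distances from B: A:1, C:3, D:2, E:1, F:3, G:1, H:4, I:4, J:2.
Sum = 1 + 3 + 2 + 1 + 3 + 1 + 4 + 4 + 2 = 21.

21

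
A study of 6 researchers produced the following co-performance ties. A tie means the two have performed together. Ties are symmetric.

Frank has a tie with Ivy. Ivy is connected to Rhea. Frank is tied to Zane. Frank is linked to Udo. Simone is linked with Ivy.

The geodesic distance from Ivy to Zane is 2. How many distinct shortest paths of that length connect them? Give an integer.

The shortest distance is 2, and the only length-2 path is Ivy–Frank–Zane. So there is exactly 1 shortest path.

1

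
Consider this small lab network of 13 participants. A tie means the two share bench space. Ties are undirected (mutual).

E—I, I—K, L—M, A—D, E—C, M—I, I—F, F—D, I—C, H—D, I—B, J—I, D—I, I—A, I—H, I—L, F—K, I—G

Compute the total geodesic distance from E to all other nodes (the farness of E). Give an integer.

Distances from E: A:2, B:2, C:1, D:2, F:2, G:2, H:2, I:1, J:2, K:2, L:2, M:2.
Sum = 2 + 2 + 1 + 2 + 2 + 2 + 2 + 1 + 2 + 2 + 2 + 2 = 22.

22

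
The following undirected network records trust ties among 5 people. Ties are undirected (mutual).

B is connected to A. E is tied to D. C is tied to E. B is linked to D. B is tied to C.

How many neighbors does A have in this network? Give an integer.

1

A is directly tied to B. That is 1 neighbor, so the degree of A is 1.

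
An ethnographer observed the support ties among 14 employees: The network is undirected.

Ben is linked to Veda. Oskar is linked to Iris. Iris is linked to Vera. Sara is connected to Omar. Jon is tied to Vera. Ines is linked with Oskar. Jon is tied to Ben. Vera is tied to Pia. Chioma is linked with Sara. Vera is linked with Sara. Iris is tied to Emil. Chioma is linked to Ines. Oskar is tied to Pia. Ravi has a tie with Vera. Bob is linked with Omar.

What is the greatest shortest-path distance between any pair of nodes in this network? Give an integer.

6

Eccentricity of each node (its greatest distance to any other): Ben:5, Bob:6, Chioma:5, Emil:5, Ines:6, Iris:4, Jon:4, Omar:5, Oskar:5, Pia:4, Ravi:4, Sara:4, Veda:6, Vera:3.
The maximum eccentricity is 6, realized for instance by the pair Bob–Veda via Bob – Omar – Sara – Vera – Jon – Ben – Veda. So the diameter is 6.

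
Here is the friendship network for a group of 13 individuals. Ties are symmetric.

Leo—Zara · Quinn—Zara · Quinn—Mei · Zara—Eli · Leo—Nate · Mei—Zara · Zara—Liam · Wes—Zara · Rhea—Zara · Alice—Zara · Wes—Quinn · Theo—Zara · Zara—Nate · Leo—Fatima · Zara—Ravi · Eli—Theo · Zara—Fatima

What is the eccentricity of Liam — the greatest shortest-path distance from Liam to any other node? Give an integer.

2

Distances from Liam: Alice:2, Eli:2, Fatima:2, Leo:2, Mei:2, Nate:2, Quinn:2, Ravi:2, Rhea:2, Theo:2, Wes:2, Zara:1.
The largest is 2 (to Fatima, Rhea, Wes, Leo, Eli, Ravi, Mei, Nate, Quinn, Alice, and Theo), so the eccentricity of Liam is 2.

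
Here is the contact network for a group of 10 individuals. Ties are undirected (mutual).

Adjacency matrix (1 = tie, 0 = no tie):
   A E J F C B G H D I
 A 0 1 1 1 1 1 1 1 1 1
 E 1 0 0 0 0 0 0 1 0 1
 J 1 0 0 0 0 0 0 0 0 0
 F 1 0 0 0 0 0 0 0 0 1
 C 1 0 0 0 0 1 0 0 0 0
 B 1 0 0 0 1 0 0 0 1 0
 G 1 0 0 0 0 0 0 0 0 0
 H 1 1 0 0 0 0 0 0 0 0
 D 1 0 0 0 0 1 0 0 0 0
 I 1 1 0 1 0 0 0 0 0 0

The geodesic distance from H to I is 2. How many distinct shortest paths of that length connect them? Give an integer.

2

The shortest distance is 2. The length-2 paths are: H–A–I; H–E–I.
That gives 2 distinct shortest paths.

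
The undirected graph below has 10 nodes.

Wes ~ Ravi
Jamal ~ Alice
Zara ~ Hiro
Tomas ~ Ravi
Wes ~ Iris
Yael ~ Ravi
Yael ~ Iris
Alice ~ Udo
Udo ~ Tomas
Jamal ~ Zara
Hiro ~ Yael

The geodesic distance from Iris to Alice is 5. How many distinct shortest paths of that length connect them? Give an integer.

The shortest distance is 5. The length-5 paths are: Iris–Wes–Ravi–Tomas–Udo–Alice; Iris–Yael–Ravi–Tomas–Udo–Alice; Iris–Yael–Hiro–Zara–Jamal–Alice.
That gives 3 distinct shortest paths.

3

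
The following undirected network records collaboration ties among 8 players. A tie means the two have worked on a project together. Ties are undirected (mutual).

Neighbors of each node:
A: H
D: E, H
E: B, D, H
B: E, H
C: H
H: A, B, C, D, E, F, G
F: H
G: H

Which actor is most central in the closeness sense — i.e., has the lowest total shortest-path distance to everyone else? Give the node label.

H

Farness (sum of distances to all others) for each node — A:13, B:12, C:13, D:12, E:11, F:13, G:13, H:7.
The smallest farness is 7, for H, so H has the highest closeness.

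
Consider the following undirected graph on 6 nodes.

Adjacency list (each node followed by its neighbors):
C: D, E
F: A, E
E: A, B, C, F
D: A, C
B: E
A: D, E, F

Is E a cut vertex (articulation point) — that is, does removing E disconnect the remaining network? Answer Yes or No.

Removing E leaves {A, C, D, and F} with no path to {B}, so the network splits into 2 components. E is a cut vertex.

Yes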